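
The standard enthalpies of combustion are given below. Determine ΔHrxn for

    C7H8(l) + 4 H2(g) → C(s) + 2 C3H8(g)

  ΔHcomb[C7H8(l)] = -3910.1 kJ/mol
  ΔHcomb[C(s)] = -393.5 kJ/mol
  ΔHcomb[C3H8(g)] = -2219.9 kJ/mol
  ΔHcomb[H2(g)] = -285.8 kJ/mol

Using ΔH = Σ nΔHc°(reactants) − Σ nΔHc°(products):
= [1·(-3910.1) + 4·(-285.8)] − [1·(-393.5) + 2·(-2219.9)]
= -220.0 kJ/mol

ΔHrxn = -220.0 kJ/mol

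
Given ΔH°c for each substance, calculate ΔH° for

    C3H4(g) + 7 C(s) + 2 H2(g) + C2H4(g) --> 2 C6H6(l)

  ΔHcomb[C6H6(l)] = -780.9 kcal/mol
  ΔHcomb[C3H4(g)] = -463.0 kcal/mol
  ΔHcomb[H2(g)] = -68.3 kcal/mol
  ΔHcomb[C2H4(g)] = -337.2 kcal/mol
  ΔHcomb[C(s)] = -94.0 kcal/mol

ΔH° = -33.0 kcal/mol

With combustion enthalpies, reactants minus products:
= [1·(-463.0) + 7·(-94.0) + 2·(-68.3) + 1·(-337.2)] − [2·(-780.9)]
= -33.0 kcal/mol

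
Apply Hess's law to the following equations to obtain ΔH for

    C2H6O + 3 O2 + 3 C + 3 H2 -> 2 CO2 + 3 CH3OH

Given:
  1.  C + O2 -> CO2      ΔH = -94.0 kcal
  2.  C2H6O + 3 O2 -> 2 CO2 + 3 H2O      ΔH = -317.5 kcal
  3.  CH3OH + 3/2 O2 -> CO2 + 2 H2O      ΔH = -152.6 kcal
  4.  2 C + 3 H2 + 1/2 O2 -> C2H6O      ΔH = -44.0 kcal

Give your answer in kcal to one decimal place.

ΔH = -315.2 kcal

eq. 1 as written: -94.0 kcal
eq. 2 × 2: (2)·(-317.5) = -635.0 kcal
eq. 3 reversed and × 3 (reverse to put CH3OH on the product side; scale by 3 for the 3 CH3OH): (-3)·(-152.6) = +457.8 kcal
eq. 4 as written (H2 already on the reactant side): -44.0 kcal
Summing the manipulated equations, ΔH = (1)·(-94.0) + (2)·(-317.5) + (-3)·(-152.6) + (1)·(-44.0) = -315.2 kcal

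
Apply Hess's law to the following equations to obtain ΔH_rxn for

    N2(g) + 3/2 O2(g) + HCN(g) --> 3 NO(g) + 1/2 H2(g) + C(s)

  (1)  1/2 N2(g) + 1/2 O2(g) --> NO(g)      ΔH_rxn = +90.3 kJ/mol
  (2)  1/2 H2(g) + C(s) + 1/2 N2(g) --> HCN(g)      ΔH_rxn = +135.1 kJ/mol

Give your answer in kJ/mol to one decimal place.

(1) × 3: (3)·(+90.3) = +270.9 kJ/mol
(2) reversed: -135.1 kJ/mol
ΔH_rxn = (+270.9) + (-135.1) = 135.8 kJ/mol

ΔH_rxn = 135.8 kJ/mol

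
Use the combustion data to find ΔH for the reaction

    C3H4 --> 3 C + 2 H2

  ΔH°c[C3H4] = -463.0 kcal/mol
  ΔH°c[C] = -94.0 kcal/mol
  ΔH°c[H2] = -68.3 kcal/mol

ΔH = -44.4 kcal/mol

With combustion enthalpies, reactants minus products:
= [1·(-463.0)] − [3·(-94.0) + 2·(-68.3)]
= -44.4 kcal/mol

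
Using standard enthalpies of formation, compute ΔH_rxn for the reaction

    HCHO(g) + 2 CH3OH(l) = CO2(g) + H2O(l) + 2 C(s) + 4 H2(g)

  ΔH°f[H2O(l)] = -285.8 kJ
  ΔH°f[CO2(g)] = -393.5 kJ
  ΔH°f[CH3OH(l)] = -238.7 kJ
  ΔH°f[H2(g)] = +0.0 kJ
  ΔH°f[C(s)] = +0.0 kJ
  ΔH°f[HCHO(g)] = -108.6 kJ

Products: 1·(-393.5) + 1·(-285.8) + 2·(+0.0) + 4·(+0.0) = -679.3
Reactants: 1·(-108.6) + 2·(-238.7) = -586.0
ΔH_rxn = (-679.3) − (-586.0) = -93.3 kJ

ΔH_rxn = -93.3 kJ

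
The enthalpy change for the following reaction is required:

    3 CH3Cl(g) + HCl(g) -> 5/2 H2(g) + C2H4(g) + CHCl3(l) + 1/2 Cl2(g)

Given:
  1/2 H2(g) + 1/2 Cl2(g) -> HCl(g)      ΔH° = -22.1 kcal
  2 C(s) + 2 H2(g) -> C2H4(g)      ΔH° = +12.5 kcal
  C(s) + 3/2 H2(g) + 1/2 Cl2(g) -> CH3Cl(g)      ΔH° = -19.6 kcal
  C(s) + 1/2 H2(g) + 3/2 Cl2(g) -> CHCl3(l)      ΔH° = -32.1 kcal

equation 1 reversed: +22.1 kcal
equation 2 as written: +12.5 kcal
equation 3 reversed and × 3: (-3)·(-19.6) = +58.8 kcal
equation 4 as written: -32.1 kcal
Summing the manipulated equations, ΔH° = (-1)·(-22.1) + (1)·(+12.5) + (-3)·(-19.6) + (1)·(-32.1) = 61.3 kcal

ΔH° = 61.3 kcal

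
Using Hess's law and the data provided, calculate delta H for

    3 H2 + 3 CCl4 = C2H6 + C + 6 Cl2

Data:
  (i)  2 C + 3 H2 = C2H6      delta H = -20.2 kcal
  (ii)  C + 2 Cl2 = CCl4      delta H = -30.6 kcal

delta H = 71.6 kcal

(i) as written: -20.2 kcal
(ii) reversed and × 3: (-3)·(-30.6) = +91.8 kcal
delta H = (-20.2) + (+91.8) = 71.6 kcal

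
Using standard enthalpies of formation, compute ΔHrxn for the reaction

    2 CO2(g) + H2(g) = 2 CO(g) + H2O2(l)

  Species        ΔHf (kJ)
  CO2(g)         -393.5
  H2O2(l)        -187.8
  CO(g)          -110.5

ΔH°rxn = Σ nΔHf°(products) − Σ nΔHf°(reactants).
Products: 2·(-110.5) + 1·(-187.8) = -408.8
Reactants: 2·(-393.5) + 1·(+0.0) = -787.0
ΔHrxn = (-408.8) − (-787.0) = 378.2 kJ

ΔHrxn = 378.2 kJ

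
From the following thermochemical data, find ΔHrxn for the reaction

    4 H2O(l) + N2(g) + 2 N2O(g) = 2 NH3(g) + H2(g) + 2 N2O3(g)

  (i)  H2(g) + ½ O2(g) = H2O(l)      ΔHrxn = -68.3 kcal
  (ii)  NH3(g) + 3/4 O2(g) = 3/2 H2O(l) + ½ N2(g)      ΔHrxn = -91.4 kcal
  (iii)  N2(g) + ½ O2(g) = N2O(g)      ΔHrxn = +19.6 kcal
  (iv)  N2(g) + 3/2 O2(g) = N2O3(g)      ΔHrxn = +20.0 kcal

ΔHrxn = 251.9 kcal

(i) reversed (H2(g) must end up as a product): +68.3 kcal
(ii) reversed and × 2 (NH3(g) must end up as a product; ×2 to match 2 NH3(g) in the target): (-2)·(-91.4) = +182.8 kcal
(iii) reversed and × 2 (reverse to put N2O(g) on the reactant side; ×2 to match 2 N2O(g) in the target): (-2)·(+19.6) = -39.2 kcal
(iv) × 2 (scale by 2 for the 2 N2O3(g)): (2)·(+20.0) = +40.0 kcal
Combining the equations, ΔHrxn = (+68.3) + (+182.8) + (-39.2) + (+40.0) = 251.9 kcal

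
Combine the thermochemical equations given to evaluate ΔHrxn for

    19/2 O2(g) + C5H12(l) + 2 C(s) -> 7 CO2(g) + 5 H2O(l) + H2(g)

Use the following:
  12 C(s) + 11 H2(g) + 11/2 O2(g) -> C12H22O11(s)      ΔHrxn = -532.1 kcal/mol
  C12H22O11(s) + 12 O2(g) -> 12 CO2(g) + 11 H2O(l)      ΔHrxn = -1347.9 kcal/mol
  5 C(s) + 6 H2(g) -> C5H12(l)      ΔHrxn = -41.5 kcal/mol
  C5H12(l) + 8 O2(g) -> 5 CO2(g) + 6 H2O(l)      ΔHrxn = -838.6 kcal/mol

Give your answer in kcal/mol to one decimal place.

ΔHrxn = -958.4 kcal/mol

equation 1 as written: -532.1 kcal/mol
equation 2 as written: -1347.9 kcal/mol
equation 3 reversed and × 2: (-2)·(-41.5) = +83.0 kcal/mol
equation 4 reversed: +838.6 kcal/mol
Summing the manipulated equations, ΔHrxn = (1)·(-532.1) + (1)·(-1347.9) + (-2)·(-41.5) + (-1)·(-838.6) = -958.4 kcal/mol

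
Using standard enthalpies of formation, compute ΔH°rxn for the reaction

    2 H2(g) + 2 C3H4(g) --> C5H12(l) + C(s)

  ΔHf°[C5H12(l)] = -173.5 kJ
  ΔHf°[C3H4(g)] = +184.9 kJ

Products: 1·(-173.5) + 1·(+0.0) = -173.5
Reactants: 2·(+0.0) + 2·(+184.9) = +369.8
ΔH°rxn = (-173.5) − (+369.8) = -543.3 kJ

ΔH°rxn = -543.3 kJ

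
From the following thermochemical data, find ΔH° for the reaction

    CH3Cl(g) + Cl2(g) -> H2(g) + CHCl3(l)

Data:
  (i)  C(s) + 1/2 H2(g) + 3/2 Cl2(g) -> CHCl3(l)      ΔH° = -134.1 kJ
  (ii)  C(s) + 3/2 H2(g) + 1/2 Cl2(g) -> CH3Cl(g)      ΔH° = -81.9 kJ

(i) as written (CHCl3(l) already on the product side): -134.1 kJ
(ii) reversed (reverse to put CH3Cl(g) on the reactant side): +81.9 kJ
Combining the equations, ΔH° = (1)·(-134.1) + (-1)·(-81.9) = -52.2 kJ

ΔH° = -52.2 kJ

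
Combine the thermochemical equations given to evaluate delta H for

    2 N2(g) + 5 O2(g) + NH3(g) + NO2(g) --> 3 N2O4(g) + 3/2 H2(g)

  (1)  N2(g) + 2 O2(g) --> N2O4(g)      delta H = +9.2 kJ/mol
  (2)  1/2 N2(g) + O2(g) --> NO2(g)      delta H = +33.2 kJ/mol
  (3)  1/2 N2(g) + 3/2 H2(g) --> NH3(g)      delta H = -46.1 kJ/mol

delta H = 40.5 kJ/mol

(1) × 3 (×3 to match 3 N2O4(g) in the target): (3)·(+9.2) = +27.6 kJ/mol
(2) reversed (NO2(g) must end up as a reactant): -33.2 kJ/mol
(3) reversed (NH3(g) must end up as a reactant): +46.1 kJ/mol
By Hess's law, delta H = (+27.6) + (-33.2) + (+46.1) = 40.5 kJ/mol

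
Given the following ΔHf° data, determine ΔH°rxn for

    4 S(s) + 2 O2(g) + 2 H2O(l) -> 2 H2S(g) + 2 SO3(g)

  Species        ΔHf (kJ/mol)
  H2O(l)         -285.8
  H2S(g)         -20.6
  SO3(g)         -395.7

Products: 2·(-20.6) + 2·(-395.7) = -832.6
Reactants: 4·(+0.0) + 2·(+0.0) + 2·(-285.8) = -571.6
ΔH°rxn = (-832.6) − (-571.6) = -261.0 kJ/mol

ΔH°rxn = -261.0 kJ/mol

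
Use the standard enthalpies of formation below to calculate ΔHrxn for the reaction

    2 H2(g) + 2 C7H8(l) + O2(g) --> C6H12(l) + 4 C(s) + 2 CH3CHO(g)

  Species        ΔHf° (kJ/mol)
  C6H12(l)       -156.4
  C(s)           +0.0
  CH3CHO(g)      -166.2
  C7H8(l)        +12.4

ΔHrxn = -513.6 kJ/mol

ΔH°rxn = Σ nΔHf°(products) − Σ nΔHf°(reactants).
Products: 1·(-156.4) + 4·(+0.0) + 2·(-166.2) = -488.8
Reactants: 2·(+0.0) + 2·(+12.4) + 1·(+0.0) = +24.8
ΔHrxn = (-488.8) − (+24.8) = -513.6 kJ/mol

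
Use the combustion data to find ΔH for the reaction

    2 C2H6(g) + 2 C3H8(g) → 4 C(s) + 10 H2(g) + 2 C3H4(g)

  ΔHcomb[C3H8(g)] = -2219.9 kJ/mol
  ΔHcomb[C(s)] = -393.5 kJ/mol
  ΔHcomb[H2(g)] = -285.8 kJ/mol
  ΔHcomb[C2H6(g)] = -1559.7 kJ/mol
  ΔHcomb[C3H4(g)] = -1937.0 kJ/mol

ΔH = 746.8 kJ/mol

With combustion enthalpies, reactants minus products:
= [2·(-1559.7) + 2·(-2219.9)] − [4·(-393.5) + 10·(-285.8) + 2·(-1937.0)]
= 746.8 kJ/mol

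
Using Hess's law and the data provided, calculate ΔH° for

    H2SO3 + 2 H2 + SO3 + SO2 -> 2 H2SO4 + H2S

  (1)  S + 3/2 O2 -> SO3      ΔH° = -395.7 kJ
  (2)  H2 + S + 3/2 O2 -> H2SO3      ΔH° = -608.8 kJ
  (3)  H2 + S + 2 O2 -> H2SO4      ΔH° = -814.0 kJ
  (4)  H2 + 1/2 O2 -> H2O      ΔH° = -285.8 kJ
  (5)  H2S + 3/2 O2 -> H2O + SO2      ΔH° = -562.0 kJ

ΔH° = -347.3 kJ

(1) reversed: +395.7 kJ
(2) reversed: +608.8 kJ
(3) × 2: (2)·(-814.0) = -1628.0 kJ
(4) as written: -285.8 kJ
(5) reversed: +562.0 kJ
ΔH° = (-1)·(-395.7) + (-1)·(-608.8) + (2)·(-814.0) + (1)·(-285.8) + (-1)·(-562.0) = -347.3 kJ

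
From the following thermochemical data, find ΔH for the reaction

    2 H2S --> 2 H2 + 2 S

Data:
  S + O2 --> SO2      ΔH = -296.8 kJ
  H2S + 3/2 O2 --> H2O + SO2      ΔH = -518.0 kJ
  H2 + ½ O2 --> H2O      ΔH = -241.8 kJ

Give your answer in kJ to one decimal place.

equation 1 reversed and × 2: (-2)·(-296.8) = +593.6 kJ
equation 2 × 2: (2)·(-518.0) = -1036.0 kJ
equation 3 reversed and × 2: (-2)·(-241.8) = +483.6 kJ
ΔH = (+593.6) + (-1036.0) + (+483.6) = 41.2 kJ

ΔH = 41.2 kJ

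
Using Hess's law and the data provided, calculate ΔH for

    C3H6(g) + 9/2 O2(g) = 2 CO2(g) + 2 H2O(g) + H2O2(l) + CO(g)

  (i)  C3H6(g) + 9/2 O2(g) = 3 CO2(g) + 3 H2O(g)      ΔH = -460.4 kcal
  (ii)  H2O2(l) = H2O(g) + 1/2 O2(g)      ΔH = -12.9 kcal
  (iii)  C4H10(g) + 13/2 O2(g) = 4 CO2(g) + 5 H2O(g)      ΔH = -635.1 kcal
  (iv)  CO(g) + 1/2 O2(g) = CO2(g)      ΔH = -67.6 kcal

ΔH = -379.9 kcal

(i) as written (C3H6(g) already on the reactant side): -460.4 kcal
(ii) reversed (H2O2(l) must end up as a product): +12.9 kcal
(iii): not needed (C4H10(g) appears nowhere else).
(iv) reversed (reverse to put CO(g) on the product side): +67.6 kcal
ΔH = (1)·(-460.4) + (-1)·(-12.9) + (-1)·(-67.6) = -379.9 kcal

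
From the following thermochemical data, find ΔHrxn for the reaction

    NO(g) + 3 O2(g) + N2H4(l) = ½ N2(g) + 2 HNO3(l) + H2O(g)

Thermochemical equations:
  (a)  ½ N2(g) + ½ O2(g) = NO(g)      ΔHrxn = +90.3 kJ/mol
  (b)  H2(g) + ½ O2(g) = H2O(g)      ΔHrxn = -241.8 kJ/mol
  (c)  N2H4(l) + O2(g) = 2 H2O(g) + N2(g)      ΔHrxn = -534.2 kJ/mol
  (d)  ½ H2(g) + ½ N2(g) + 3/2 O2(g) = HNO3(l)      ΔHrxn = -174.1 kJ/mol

ΔHrxn = -730.9 kJ/mol

(a) reversed: -90.3 kJ/mol
(b) reversed: +241.8 kJ/mol
(c) as written: -534.2 kJ/mol
(d) × 2: (2)·(-174.1) = -348.2 kJ/mol
By Hess's law, ΔHrxn = (-1)·(+90.3) + (-1)·(-241.8) + (1)·(-534.2) + (2)·(-174.1) = -730.9 kJ/mol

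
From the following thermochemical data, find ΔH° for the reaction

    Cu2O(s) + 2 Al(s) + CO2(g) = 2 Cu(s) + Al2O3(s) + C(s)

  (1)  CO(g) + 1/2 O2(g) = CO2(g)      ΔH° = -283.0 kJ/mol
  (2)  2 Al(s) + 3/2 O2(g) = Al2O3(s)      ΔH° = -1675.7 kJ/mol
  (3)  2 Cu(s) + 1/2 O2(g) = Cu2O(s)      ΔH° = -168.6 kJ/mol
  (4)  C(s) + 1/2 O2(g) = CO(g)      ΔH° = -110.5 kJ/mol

(1) reversed: +283.0 kJ/mol
(2) as written: -1675.7 kJ/mol
(3) reversed: +168.6 kJ/mol
(4) reversed: +110.5 kJ/mol
By Hess's law, ΔH° = (-1)·(-283.0) + (1)·(-1675.7) + (-1)·(-168.6) + (-1)·(-110.5) = -1113.6 kJ/mol

ΔH° = -1113.6 kJ/mol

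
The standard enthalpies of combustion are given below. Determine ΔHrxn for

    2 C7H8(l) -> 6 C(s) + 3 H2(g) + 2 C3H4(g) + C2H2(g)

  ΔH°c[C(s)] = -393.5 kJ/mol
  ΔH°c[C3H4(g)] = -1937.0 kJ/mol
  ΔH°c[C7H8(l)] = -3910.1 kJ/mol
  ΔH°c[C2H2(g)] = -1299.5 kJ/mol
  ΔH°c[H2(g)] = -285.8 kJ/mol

ΔHrxn = 571.7 kJ/mol

With combustion enthalpies, reactants minus products:
= [2·(-3910.1)] − [6·(-393.5) + 3·(-285.8) + 2·(-1937.0) + 1·(-1299.5)]
= 571.7 kJ/mol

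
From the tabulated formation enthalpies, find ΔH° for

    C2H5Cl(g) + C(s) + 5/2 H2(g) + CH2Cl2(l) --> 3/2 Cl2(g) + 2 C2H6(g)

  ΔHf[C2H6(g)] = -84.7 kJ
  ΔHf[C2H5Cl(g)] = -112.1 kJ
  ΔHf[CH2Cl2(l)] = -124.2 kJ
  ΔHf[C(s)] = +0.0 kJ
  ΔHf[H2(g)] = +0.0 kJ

Products: 3/2·(+0.0) + 2·(-84.7) = -169.4
Reactants: 1·(-112.1) + 1·(+0.0) + 5/2·(+0.0) + 1·(-124.2) = -236.3
ΔH° = (-169.4) − (-236.3) = 66.9 kJ

ΔH° = 66.9 kJ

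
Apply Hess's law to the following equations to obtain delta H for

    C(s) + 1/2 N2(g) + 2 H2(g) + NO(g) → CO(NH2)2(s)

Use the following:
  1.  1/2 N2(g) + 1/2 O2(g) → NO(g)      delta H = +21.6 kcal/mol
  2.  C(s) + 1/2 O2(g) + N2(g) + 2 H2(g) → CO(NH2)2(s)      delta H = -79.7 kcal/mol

eq. 1 reversed (reverse to put NO(g) on the reactant side): -21.6 kcal/mol
eq. 2 as written (CO(NH2)2(s) already on the product side): -79.7 kcal/mol
Since enthalpy is a state function, delta H = (-21.6) + (-79.7) = -101.3 kcal/mol

delta H = -101.3 kcal/mol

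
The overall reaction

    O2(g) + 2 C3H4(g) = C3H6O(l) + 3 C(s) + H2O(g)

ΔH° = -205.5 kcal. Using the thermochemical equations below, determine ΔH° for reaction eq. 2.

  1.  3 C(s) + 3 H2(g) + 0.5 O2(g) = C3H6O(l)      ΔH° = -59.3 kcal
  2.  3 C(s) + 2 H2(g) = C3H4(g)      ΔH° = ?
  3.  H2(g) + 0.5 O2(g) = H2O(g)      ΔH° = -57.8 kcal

eq. 1 as written: -59.3 kcal
eq. 2 reversed and × 2: contributes −2·x
eq. 3 as written: -57.8 kcal
-205.5 = (-59.3) + (-57.8) − 2·x
x = (-205.5 − (-117.1)) / (-2) = 44.2 kcal

ΔH° = 44.2 kcal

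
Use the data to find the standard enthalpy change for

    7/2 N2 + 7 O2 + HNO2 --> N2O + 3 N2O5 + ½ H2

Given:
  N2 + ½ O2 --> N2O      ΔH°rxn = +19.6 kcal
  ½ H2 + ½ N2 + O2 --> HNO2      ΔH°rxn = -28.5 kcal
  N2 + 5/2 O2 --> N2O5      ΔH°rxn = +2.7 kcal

ΔH°rxn = 56.2 kcal

equation 1 as written: +19.6 kcal
equation 2 reversed: +28.5 kcal
equation 3 × 3: (3)·(+2.7) = +8.1 kcal
ΔH°rxn = (1)·(+19.6) + (-1)·(-28.5) + (3)·(+2.7) = 56.2 kcal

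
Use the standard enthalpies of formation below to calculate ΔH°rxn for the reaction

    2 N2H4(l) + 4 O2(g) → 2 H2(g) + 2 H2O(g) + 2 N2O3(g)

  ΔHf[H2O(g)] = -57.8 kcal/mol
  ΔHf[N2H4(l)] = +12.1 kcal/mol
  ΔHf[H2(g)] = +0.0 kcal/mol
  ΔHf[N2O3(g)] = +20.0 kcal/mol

ΔH°rxn = Σ nΔHf°(products) − Σ nΔHf°(reactants).
Products: 2·(+0.0) + 2·(-57.8) + 2·(+20.0) = -75.6
Reactants: 2·(+12.1) + 4·(+0.0) = +24.2
ΔH°rxn = (-75.6) − (+24.2) = -99.8 kcal/mol

ΔH°rxn = -99.8 kcal/mol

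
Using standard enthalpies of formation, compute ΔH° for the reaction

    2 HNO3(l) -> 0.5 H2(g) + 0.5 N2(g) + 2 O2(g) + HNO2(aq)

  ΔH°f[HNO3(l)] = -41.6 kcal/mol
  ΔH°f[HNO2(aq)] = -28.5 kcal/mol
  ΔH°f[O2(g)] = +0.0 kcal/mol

ΔH°rxn = Σ nΔHf°(products) − Σ nΔHf°(reactants).
Products: 1/2·(+0.0) + 1/2·(+0.0) + 2·(+0.0) + 1·(-28.5) = -28.5
Reactants: 2·(-41.6) = -83.2
ΔH° = (-28.5) − (-83.2) = 54.7 kcal/mol

ΔH° = 54.7 kcal/mol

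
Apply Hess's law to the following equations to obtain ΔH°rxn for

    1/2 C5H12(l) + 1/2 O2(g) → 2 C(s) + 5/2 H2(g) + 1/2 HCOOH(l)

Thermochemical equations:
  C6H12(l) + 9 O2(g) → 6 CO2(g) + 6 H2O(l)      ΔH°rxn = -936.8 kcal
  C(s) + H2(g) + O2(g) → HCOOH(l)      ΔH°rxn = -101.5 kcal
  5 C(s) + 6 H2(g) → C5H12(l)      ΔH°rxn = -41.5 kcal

equation 1: not needed.
equation 2 × 1/2: (1/2)·(-101.5) = -50.75 kcal
equation 3 reversed and × 1/2: (-1/2)·(-41.5) = +20.75 kcal
ΔH°rxn = (-50.75) + (+20.75) = -30.0 kcal

ΔH°rxn = -30.0 kcal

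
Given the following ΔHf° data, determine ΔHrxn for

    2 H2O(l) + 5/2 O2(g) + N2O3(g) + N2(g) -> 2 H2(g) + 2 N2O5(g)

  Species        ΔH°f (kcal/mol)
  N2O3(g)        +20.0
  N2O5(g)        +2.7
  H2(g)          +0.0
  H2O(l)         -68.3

Products: 2·(+0.0) + 2·(+2.7) = +5.4
Reactants: 2·(-68.3) + 5/2·(+0.0) + 1·(+20.0) + 1·(+0.0) = -116.6
ΔHrxn = (+5.4) − (-116.6) = 122.0 kcal/mol

ΔHrxn = 122.0 kcal/mol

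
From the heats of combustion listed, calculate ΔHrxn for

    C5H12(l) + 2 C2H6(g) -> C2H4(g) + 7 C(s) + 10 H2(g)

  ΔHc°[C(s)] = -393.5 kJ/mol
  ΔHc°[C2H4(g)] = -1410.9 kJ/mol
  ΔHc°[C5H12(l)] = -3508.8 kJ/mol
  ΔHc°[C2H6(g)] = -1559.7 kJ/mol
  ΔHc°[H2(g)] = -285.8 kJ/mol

With combustion enthalpies, reactants minus products:
= [1·(-3508.8) + 2·(-1559.7)] − [1·(-1410.9) + 7·(-393.5) + 10·(-285.8)]
= 395.2 kJ/mol

ΔHrxn = 395.2 kJ/mol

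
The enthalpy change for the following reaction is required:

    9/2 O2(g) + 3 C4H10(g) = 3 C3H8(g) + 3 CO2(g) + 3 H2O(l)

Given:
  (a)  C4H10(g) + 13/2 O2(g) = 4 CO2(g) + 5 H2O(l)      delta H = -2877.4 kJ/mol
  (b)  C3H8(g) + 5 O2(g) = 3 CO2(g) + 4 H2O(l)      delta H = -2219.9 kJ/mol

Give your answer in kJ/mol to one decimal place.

(a) × 3 (×3 to match 3 C4H10(g) in the target): (3)·(-2877.4) = -8632.2 kJ/mol
(b) reversed and × 3 (reverse to put C3H8(g) on the product side; ×3 to match 3 C3H8(g) in the target): (-3)·(-2219.9) = +6659.7 kJ/mol
Since enthalpy is a state function, delta H = (-8632.2) + (+6659.7) = -1972.5 kJ/mol

delta H = -1972.5 kJ/mol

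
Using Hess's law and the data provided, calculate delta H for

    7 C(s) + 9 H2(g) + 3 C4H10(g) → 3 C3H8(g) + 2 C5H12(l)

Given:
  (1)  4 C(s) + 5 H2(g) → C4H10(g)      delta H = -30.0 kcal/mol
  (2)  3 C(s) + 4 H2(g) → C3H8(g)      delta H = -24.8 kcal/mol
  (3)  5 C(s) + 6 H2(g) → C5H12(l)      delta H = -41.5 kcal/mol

delta H = -67.4 kcal/mol

(1) reversed and × 3: (-3)·(-30.0) = +90.0 kcal/mol
(2) × 3: (3)·(-24.8) = -74.4 kcal/mol
(3) × 2: (2)·(-41.5) = -83.0 kcal/mol
By Hess's law, delta H = (+90.0) + (-74.4) + (-83.0) = -67.4 kcal/mol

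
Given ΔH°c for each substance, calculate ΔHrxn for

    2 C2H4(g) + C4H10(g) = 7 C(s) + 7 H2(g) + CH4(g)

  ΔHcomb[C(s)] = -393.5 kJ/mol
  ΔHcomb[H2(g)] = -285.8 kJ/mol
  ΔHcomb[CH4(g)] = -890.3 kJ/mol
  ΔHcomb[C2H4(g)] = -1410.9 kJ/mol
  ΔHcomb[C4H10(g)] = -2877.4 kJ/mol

Using ΔH = Σ nΔHc°(reactants) − Σ nΔHc°(products):
= [2·(-1410.9) + 1·(-2877.4)] − [7·(-393.5) + 7·(-285.8) + 1·(-890.3)]
= -53.8 kJ/mol

ΔHrxn = -53.8 kJ/mol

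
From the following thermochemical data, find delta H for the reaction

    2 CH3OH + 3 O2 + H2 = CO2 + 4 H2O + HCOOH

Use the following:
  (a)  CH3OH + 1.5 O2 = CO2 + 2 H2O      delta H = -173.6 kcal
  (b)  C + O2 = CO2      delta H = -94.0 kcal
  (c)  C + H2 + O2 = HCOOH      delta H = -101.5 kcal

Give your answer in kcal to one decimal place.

(a) × 2 (scale by 2 for the 2 CH3OH): (2)·(-173.6) = -347.2 kcal
(b) reversed: +94.0 kcal
(c) as written (HCOOH already on the product side): -101.5 kcal
delta H = (-347.2) + (+94.0) + (-101.5) = -354.7 kcal

delta H = -354.7 kcal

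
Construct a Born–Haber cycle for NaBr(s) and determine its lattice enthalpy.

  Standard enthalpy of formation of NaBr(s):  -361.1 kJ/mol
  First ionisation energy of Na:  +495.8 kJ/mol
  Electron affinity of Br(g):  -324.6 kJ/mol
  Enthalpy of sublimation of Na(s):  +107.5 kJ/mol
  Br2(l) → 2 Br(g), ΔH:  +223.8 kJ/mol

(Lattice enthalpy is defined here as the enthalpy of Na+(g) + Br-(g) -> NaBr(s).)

ΔHf° = 1·ΔHsub + 1·(ΣIE) + 1/2·D(Br2) + 1·EA + U
-361.1 = 1·(+107.5) + 1·(+495.8) + 1/2·(+223.8) + 1·(-324.6) + U
U = -361.1 − (+390.6) = -751.7 kJ/mol

U = -751.7 kJ/mol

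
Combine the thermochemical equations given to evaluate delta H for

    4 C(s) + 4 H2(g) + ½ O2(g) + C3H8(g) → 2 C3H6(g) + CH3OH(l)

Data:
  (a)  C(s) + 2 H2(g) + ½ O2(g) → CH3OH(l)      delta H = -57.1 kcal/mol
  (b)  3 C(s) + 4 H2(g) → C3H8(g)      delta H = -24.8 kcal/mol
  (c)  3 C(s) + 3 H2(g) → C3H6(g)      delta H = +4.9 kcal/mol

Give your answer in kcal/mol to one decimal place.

delta H = -22.5 kcal/mol

(a) as written (CH3OH(l) already on the product side): -57.1 kcal/mol
(b) reversed (C3H8(g) must end up as a reactant): +24.8 kcal/mol
(c) × 2 (scale by 2 for the 2 C3H6(g)): (2)·(+4.9) = +9.8 kcal/mol
By Hess's law, delta H = (-57.1) + (+24.8) + (+9.8) = -22.5 kcal/mol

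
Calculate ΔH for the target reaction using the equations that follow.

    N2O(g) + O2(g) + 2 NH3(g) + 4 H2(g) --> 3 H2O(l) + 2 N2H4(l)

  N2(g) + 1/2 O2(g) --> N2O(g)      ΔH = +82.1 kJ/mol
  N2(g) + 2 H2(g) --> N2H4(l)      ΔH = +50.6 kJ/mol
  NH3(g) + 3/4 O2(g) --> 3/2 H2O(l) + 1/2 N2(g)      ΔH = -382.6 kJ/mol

equation 1 reversed: -82.1 kJ/mol
equation 2 × 2: (2)·(+50.6) = +101.2 kJ/mol
equation 3 × 2: (2)·(-382.6) = -765.2 kJ/mol
By Hess's law, ΔH = (-82.1) + (+101.2) + (-765.2) = -746.1 kJ/mol

ΔH = -746.1 kJ/mol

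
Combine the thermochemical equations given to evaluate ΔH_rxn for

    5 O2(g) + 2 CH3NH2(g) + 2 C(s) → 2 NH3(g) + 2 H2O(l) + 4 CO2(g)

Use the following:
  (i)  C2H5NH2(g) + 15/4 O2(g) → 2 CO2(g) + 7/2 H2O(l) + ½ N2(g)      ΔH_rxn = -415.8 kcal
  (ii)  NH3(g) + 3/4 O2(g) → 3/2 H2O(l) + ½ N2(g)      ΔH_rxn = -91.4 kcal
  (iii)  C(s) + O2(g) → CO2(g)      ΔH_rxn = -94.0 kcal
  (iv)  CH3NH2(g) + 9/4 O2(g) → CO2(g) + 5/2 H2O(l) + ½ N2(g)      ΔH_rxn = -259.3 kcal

(i): not needed (C2H5NH2(g) appears nowhere else).
(ii) reversed and × 2 (NH3(g) must end up as a product; scale by 2 for the 2 NH3(g)): (-2)·(-91.4) = +182.8 kcal
(iii) × 2 (×2 to match 2 C(s) in the target): (2)·(-94.0) = -188.0 kcal
(iv) × 2 (×2 to match 2 CH3NH2(g) in the target): (2)·(-259.3) = -518.6 kcal
Since enthalpy is a state function, ΔH_rxn = (-2)·(-91.4) + (2)·(-94.0) + (2)·(-259.3) = -523.8 kcal

ΔH_rxn = -523.8 kcal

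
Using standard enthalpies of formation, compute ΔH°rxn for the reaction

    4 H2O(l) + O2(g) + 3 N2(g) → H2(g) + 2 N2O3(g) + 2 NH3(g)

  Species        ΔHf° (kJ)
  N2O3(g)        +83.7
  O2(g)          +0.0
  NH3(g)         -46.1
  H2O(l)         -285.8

ΔH°rxn = 1218.4 kJ

ΔH°rxn = Σ nΔHf°(products) − Σ nΔHf°(reactants).
Products: 1·(+0.0) + 2·(+83.7) + 2·(-46.1) = +75.2
Reactants: 4·(-285.8) + 1·(+0.0) + 3·(+0.0) = -1143.2
ΔH°rxn = (+75.2) − (-1143.2) = 1218.4 kJ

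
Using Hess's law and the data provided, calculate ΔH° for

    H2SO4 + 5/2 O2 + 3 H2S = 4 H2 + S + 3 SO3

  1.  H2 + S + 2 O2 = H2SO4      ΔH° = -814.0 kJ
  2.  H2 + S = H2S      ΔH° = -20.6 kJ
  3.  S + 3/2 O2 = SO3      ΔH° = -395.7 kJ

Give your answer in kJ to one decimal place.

ΔH° = -311.3 kJ

eq. 1 reversed: +814.0 kJ
eq. 2 reversed and × 3: (-3)·(-20.6) = +61.8 kJ
eq. 3 × 3: (3)·(-395.7) = -1187.1 kJ
Combining the equations, ΔH° = (+814.0) + (+61.8) + (-1187.1) = -311.3 kJ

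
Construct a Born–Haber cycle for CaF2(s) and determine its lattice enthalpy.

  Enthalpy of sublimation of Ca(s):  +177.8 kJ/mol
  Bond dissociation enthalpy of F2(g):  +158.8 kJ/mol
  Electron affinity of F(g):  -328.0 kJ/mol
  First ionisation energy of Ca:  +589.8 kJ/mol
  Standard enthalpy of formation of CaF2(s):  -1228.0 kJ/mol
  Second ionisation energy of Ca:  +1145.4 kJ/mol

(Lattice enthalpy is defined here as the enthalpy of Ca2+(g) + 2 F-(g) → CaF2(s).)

U = -2643.8 kJ/mol

ΔHf° = 1·ΔHsub + 1·(ΣIE) + 1·D(F2) + 2·EA + U
-1228.0 = 1·(+177.8) + 1·(+1735.2) + 1·(+158.8) + 2·(-328.0) + U
U = -1228.0 − (+1415.8) = -2643.8 kJ/mol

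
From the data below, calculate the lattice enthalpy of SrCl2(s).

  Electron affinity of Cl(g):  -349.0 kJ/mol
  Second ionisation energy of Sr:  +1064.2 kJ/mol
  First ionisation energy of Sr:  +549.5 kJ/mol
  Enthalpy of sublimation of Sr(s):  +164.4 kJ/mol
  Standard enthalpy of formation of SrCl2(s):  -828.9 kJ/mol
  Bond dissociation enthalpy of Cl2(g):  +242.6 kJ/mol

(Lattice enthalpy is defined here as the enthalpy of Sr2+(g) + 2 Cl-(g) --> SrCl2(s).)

ΔHf° = 1·ΔHsub + 1·(ΣIE) + 1·D(Cl2) + 2·EA + U
-828.9 = 1·(+164.4) + 1·(+1613.7) + 1·(+242.6) + 2·(-349.0) + U
U = -828.9 − (+1322.7) = -2151.6 kJ/mol

U = -2151.6 kJ/mol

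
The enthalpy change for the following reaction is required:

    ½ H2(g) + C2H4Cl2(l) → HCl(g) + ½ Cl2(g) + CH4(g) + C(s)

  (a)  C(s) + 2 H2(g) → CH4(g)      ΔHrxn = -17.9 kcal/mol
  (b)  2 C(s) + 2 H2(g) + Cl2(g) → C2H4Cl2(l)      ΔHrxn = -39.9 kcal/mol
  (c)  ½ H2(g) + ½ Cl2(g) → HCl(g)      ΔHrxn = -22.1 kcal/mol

(a) as written (CH4(g) already on the product side): -17.9 kcal/mol
(b) reversed (C2H4Cl2(l) must end up as a reactant): +39.9 kcal/mol
(c) as written (HCl(g) already on the product side): -22.1 kcal/mol
ΔHrxn = (1)·(-17.9) + (-1)·(-39.9) + (1)·(-22.1) = -0.1 kcal/mol

ΔHrxn = -0.1 kcal/mol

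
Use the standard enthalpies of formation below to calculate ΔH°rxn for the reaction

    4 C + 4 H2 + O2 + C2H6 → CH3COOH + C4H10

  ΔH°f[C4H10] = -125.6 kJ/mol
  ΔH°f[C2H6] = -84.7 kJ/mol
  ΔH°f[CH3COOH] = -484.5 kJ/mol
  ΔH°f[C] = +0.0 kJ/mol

ΔH°rxn = Σ nΔHf°(products) − Σ nΔHf°(reactants).
Products: 1·(-484.5) + 1·(-125.6) = -610.1
Reactants: 4·(+0.0) + 4·(+0.0) + 1·(+0.0) + 1·(-84.7) = -84.7
ΔH°rxn = (-610.1) − (-84.7) = -525.4 kJ/mol

ΔH°rxn = -525.4 kJ/mol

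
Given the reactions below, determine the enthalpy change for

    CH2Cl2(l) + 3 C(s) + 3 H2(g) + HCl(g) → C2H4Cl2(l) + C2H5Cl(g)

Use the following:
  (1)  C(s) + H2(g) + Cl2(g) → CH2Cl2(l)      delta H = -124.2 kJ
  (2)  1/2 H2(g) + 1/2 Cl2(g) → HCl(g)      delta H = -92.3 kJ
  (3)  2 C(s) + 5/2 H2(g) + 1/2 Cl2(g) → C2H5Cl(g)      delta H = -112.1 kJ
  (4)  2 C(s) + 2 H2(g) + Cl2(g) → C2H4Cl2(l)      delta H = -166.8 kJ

delta H = -62.4 kJ

(1) reversed: +124.2 kJ
(2) reversed: +92.3 kJ
(3) as written: -112.1 kJ
(4) as written: -166.8 kJ
Combining the equations, delta H = (+124.2) + (+92.3) + (-112.1) + (-166.8) = -62.4 kJ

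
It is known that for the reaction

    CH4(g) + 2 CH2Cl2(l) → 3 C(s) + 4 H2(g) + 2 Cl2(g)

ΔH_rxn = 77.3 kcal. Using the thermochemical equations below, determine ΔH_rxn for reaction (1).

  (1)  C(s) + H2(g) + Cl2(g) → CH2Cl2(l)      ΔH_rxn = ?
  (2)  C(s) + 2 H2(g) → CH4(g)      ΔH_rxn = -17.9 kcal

(1) reversed and × 2: contributes −2·x
(2) reversed: +17.9 kcal
+77.3 = (+17.9) − 2·x
x = (+77.3 − (+17.9)) / (-2) = -29.7 kcal

ΔH_rxn = -29.7 kcal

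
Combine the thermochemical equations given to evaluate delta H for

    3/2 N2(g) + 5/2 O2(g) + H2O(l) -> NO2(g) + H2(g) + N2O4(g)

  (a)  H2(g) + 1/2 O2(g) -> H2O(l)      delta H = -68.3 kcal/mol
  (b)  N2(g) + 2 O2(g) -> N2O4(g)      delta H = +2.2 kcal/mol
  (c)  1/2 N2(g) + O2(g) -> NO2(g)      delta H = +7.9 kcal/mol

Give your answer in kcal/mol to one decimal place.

(a) reversed (H2O(l) must end up as a reactant): +68.3 kcal/mol
(b) as written (N2O4(g) already on the product side): +2.2 kcal/mol
(c) as written (NO2(g) already on the product side): +7.9 kcal/mol
delta H = (+68.3) + (+2.2) + (+7.9) = 78.4 kcal/mol

delta H = 78.4 kcal/mol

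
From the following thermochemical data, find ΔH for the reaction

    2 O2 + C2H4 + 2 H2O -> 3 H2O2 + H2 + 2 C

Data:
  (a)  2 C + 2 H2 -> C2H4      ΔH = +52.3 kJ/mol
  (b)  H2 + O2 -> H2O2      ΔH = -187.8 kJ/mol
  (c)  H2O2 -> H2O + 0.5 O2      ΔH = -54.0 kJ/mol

ΔH = -132.1 kJ/mol

(a) reversed (reverse to put C2H4 on the reactant side): -52.3 kJ/mol
(b) as written: -187.8 kJ/mol
(c) reversed and × 2 (H2O must end up as a reactant; ×2 to match 2 H2O in the target): (-2)·(-54.0) = +108.0 kJ/mol
Combining the equations, ΔH = (-1)·(+52.3) + (1)·(-187.8) + (-2)·(-54.0) = -132.1 kJ/mol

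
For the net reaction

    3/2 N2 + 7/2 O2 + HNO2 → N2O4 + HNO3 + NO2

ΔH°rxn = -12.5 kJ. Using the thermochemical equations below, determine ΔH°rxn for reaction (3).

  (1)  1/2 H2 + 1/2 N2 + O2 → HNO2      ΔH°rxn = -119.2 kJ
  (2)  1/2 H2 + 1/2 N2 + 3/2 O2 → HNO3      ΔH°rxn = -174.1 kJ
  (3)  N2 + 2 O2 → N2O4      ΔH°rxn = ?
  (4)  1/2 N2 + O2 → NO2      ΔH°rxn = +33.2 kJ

(1) reversed: +119.2 kJ
(2) as written: -174.1 kJ
(3) as written: contributes x
(4) as written: +33.2 kJ
-12.5 = (+119.2) + (-174.1) + (+33.2) + x
x = (-12.5 − (-21.7)) / (1) = 9.2 kJ

ΔH°rxn = 9.2 kJ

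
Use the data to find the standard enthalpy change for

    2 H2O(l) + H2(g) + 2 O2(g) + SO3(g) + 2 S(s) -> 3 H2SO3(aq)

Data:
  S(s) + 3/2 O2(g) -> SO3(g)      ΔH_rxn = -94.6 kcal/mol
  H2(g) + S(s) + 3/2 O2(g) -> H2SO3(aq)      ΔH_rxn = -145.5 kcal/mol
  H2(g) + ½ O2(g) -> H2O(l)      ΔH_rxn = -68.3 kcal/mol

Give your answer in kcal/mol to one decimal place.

ΔH_rxn = -205.3 kcal/mol

equation 1 reversed: +94.6 kcal/mol
equation 2 × 3: (3)·(-145.5) = -436.5 kcal/mol
equation 3 reversed and × 2: (-2)·(-68.3) = +136.6 kcal/mol
Summing the manipulated equations, ΔH_rxn = (+94.6) + (-436.5) + (+136.6) = -205.3 kcal/mol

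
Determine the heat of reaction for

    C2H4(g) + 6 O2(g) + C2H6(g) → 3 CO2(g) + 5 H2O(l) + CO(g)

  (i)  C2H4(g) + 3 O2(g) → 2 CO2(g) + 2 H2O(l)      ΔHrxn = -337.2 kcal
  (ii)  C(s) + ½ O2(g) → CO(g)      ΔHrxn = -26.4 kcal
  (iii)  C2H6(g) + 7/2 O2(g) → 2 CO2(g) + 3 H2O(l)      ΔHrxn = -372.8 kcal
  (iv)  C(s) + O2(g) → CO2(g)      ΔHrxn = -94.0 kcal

(i) as written: -337.2 kcal
(ii) as written: -26.4 kcal
(iii) as written: -372.8 kcal
(iv) reversed: +94.0 kcal
Since enthalpy is a state function, ΔHrxn = (1)·(-337.2) + (1)·(-26.4) + (1)·(-372.8) + (-1)·(-94.0) = -642.4 kcal

ΔHrxn = -642.4 kcal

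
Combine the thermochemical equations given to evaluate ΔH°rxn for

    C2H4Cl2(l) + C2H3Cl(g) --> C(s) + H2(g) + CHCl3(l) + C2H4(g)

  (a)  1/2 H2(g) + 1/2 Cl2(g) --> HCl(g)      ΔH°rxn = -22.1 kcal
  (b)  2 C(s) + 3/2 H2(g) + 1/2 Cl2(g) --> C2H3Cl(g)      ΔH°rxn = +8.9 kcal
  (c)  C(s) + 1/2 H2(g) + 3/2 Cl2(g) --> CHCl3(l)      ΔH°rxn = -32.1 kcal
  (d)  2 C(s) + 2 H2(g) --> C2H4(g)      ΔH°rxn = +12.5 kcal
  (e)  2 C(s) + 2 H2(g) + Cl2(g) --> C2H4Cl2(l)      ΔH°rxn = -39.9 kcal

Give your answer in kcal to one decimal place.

(a): not needed (HCl(g) appears nowhere else).
(b) reversed (C2H3Cl(g) must end up as a reactant): -8.9 kcal
(c) as written (CHCl3(l) already on the product side): -32.1 kcal
(d) as written (C2H4(g) already on the product side): +12.5 kcal
(e) reversed (C2H4Cl2(l) must end up as a reactant): +39.9 kcal
Summing the manipulated equations, ΔH°rxn = (-1)·(+8.9) + (1)·(-32.1) + (1)·(+12.5) + (-1)·(-39.9) = 11.4 kcal

ΔH°rxn = 11.4 kcal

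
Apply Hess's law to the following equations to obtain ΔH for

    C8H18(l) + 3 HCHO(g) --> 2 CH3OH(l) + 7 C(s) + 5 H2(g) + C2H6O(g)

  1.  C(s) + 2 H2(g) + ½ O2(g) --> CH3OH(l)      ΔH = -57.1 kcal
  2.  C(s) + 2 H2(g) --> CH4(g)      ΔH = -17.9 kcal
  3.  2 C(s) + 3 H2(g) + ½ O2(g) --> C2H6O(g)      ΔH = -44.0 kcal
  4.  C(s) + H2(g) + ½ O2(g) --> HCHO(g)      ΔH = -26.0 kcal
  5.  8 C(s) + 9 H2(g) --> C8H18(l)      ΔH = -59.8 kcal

ΔH = -20.4 kcal

eq. 1 × 2: (2)·(-57.1) = -114.2 kcal
eq. 2: not needed.
eq. 3 as written: -44.0 kcal
eq. 4 reversed and × 3: (-3)·(-26.0) = +78.0 kcal
eq. 5 reversed: +59.8 kcal
Summing the manipulated equations, ΔH = (-114.2) + (-44.0) + (+78.0) + (+59.8) = -20.4 kcal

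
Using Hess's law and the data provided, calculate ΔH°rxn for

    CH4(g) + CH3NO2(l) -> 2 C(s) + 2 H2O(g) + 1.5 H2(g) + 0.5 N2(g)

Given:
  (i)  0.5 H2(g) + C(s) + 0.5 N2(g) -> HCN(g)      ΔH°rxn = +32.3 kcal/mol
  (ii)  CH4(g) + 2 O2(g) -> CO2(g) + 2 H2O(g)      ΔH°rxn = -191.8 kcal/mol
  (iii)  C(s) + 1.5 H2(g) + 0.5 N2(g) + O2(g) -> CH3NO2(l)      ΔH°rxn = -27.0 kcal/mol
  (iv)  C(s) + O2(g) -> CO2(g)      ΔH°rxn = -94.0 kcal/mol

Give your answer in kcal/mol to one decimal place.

(i): not needed (HCN(g) appears nowhere else).
(ii) as written (CH4(g) already on the reactant side): -191.8 kcal/mol
(iii) reversed (CH3NO2(l) must end up as a reactant): +27.0 kcal/mol
(iv) reversed: +94.0 kcal/mol
Combining the equations, ΔH°rxn = (1)·(-191.8) + (-1)·(-27.0) + (-1)·(-94.0) = -70.8 kcal/mol

ΔH°rxn = -70.8 kcal/mol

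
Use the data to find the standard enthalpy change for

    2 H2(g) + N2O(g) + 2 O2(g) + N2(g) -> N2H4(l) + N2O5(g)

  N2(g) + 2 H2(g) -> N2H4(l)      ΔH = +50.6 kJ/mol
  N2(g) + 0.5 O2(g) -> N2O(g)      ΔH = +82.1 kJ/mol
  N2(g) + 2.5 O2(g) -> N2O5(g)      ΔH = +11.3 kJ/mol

ΔH = -20.2 kJ/mol

equation 1 as written (N2H4(l) already on the product side): +50.6 kJ/mol
equation 2 reversed (N2O(g) must end up as a reactant): -82.1 kJ/mol
equation 3 as written (N2O5(g) already on the product side): +11.3 kJ/mol
Summing the manipulated equations, ΔH = (1)·(+50.6) + (-1)·(+82.1) + (1)·(+11.3) = -20.2 kJ/mol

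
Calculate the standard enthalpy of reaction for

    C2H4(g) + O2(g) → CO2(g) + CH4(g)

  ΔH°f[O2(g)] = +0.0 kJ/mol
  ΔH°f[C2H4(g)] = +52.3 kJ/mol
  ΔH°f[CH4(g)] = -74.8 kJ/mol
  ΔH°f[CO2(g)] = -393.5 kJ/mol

Products: 1·(-393.5) + 1·(-74.8) = -468.3
Reactants: 1·(+52.3) + 1·(+0.0) = +52.3
ΔH°rxn = (-468.3) − (+52.3) = -520.6 kJ/mol

ΔH°rxn = -520.6 kJ/mol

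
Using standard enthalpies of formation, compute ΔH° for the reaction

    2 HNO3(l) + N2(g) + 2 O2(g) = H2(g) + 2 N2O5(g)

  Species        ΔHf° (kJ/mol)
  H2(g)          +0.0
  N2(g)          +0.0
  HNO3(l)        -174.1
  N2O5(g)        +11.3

ΔH° = 370.8 kJ/mol

Products: 1·(+0.0) + 2·(+11.3) = +22.6
Reactants: 2·(-174.1) + 1·(+0.0) + 2·(+0.0) = -348.2
ΔH° = (+22.6) − (-348.2) = 370.8 kJ/mol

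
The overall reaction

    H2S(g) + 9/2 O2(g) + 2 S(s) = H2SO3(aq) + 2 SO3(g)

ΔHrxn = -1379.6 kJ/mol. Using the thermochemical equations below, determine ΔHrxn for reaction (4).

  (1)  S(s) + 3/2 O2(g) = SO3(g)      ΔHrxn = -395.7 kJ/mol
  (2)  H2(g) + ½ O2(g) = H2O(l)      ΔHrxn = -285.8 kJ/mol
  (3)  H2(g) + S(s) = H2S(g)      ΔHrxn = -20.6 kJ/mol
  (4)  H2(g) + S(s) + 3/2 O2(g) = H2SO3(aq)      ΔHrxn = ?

ΔHrxn = -608.8 kJ/mol

(1) × 2 (×2 to match 2 SO3(g) in the target): (2)·(-395.7) = -791.4 kJ/mol
(2): not needed (H2O(l) appears nowhere else).
(3) reversed (reverse to put H2S(g) on the reactant side): +20.6 kJ/mol
(4) as written (H2SO3(aq) already on the product side): contributes x
-1379.6 = (-791.4) + (+20.6) + x
x = (-1379.6 − (-770.8)) / (1) = -608.8 kJ/mol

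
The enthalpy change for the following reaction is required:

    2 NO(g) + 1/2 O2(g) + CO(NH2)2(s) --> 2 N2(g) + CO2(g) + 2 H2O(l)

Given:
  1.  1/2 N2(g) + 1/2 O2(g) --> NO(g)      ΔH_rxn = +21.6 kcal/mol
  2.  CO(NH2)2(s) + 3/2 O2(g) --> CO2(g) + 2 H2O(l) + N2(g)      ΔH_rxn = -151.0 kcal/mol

ΔH_rxn = -194.2 kcal/mol

eq. 1 reversed and × 2: (-2)·(+21.6) = -43.2 kcal/mol
eq. 2 as written: -151.0 kcal/mol
Since enthalpy is a state function, ΔH_rxn = (-43.2) + (-151.0) = -194.2 kcal/mol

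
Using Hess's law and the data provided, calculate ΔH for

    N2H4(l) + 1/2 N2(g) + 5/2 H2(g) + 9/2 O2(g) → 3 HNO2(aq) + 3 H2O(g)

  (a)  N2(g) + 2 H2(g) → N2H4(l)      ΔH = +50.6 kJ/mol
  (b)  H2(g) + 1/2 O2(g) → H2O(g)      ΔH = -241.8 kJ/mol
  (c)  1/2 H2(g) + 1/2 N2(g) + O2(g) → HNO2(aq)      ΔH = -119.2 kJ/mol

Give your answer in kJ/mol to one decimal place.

ΔH = -1133.6 kJ/mol

(a) reversed (reverse to put N2H4(l) on the reactant side): -50.6 kJ/mol
(b) × 3 (×3 to match 3 H2O(g) in the target): (3)·(-241.8) = -725.4 kJ/mol
(c) × 3 (scale by 3 for the 3 HNO2(aq)): (3)·(-119.2) = -357.6 kJ/mol
Combining the equations, ΔH = (-50.6) + (-725.4) + (-357.6) = -1133.6 kJ/mol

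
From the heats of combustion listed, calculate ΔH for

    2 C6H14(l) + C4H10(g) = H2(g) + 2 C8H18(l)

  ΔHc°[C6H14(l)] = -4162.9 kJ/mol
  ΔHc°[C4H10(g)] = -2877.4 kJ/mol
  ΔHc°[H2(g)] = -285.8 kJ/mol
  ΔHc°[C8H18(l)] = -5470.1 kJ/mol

With combustion enthalpies, reactants minus products:
= [2·(-4162.9) + 1·(-2877.4)] − [1·(-285.8) + 2·(-5470.1)]
= 22.8 kJ/mol

ΔH = 22.8 kJ/mol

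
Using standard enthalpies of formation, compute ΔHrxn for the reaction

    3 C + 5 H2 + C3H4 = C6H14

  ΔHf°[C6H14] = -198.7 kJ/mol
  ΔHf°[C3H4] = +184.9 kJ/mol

Products: 1·(-198.7) = -198.7
Reactants: 3·(+0.0) + 5·(+0.0) + 1·(+184.9) = +184.9
ΔHrxn = (-198.7) − (+184.9) = -383.6 kJ/mol

ΔHrxn = -383.6 kJ/mol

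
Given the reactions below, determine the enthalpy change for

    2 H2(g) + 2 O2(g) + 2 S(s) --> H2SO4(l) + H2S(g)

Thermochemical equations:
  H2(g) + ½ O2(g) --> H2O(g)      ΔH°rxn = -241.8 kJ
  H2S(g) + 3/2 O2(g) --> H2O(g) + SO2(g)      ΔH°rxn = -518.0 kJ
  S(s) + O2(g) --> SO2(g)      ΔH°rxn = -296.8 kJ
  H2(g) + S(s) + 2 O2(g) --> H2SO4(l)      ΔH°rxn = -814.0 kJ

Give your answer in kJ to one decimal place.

equation 1 as written: -241.8 kJ
equation 2 reversed: +518.0 kJ
equation 3 as written: -296.8 kJ
equation 4 as written: -814.0 kJ
Summing the manipulated equations, ΔH°rxn = (-241.8) + (+518.0) + (-296.8) + (-814.0) = -834.6 kJ

ΔH°rxn = -834.6 kJ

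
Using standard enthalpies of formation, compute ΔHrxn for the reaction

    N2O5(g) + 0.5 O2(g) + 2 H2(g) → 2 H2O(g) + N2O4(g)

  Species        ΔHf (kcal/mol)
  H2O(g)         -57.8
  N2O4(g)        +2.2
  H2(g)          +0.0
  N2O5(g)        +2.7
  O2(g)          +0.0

Products: 2·(-57.8) + 1·(+2.2) = -113.4
Reactants: 1·(+2.7) + 1/2·(+0.0) + 2·(+0.0) = +2.7
ΔHrxn = (-113.4) − (+2.7) = -116.1 kcal/mol

ΔHrxn = -116.1 kcal/mol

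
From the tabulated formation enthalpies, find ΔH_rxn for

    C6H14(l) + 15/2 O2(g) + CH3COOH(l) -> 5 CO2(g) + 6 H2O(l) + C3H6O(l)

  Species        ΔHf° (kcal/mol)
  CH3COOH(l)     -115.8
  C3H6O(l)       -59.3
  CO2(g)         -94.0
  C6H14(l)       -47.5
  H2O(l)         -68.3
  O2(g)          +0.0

ΔH_rxn = -775.8 kcal/mol

Products: 5·(-94.0) + 6·(-68.3) + 1·(-59.3) = -939.1
Reactants: 1·(-47.5) + 15/2·(+0.0) + 1·(-115.8) = -163.3
ΔH_rxn = (-939.1) − (-163.3) = -775.8 kcal/mol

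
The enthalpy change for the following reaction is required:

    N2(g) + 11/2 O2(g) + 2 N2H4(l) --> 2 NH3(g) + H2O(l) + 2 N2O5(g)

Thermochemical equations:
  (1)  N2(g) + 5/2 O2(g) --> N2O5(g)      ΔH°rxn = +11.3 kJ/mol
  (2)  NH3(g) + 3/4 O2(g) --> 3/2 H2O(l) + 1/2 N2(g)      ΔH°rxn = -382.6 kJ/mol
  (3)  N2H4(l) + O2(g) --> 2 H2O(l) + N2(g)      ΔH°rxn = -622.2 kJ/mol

ΔH°rxn = -456.6 kJ/mol

(1) × 2 (scale by 2 for the 2 N2O5(g)): (2)·(+11.3) = +22.6 kJ/mol
(2) reversed and × 2 (NH3(g) must end up as a product; scale by 2 for the 2 NH3(g)): (-2)·(-382.6) = +765.2 kJ/mol
(3) × 2 (×2 to match 2 N2H4(l) in the target): (2)·(-622.2) = -1244.4 kJ/mol
ΔH°rxn = (2)·(+11.3) + (-2)·(-382.6) + (2)·(-622.2) = -456.6 kJ/mol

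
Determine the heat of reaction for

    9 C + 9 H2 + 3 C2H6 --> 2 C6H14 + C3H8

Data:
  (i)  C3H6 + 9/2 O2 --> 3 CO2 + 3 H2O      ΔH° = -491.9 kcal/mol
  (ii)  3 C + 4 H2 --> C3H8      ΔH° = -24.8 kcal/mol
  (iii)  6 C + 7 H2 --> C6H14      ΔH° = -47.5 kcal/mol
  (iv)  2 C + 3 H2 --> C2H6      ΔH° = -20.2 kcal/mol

ΔH° = -59.2 kcal/mol

(i): not needed.
(ii) as written: -24.8 kcal/mol
(iii) × 2: (2)·(-47.5) = -95.0 kcal/mol
(iv) reversed and × 3: (-3)·(-20.2) = +60.6 kcal/mol
ΔH° = (-24.8) + (-95.0) + (+60.6) = -59.2 kcal/mol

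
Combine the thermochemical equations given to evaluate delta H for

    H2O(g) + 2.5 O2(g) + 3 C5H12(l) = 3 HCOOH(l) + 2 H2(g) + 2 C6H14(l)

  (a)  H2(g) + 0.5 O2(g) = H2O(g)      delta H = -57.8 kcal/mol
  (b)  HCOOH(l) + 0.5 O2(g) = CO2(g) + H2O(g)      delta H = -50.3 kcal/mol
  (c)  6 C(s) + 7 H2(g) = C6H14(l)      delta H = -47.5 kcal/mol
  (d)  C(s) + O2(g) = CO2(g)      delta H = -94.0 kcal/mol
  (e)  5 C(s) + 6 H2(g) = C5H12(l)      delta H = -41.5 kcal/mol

(a) × 2: (2)·(-57.8) = -115.6 kcal/mol
(b) reversed and × 3 (HCOOH(l) must end up as a product; ×3 to match 3 HCOOH(l) in the target): (-3)·(-50.3) = +150.9 kcal/mol
(c) × 2 (scale by 2 for the 2 C6H14(l)): (2)·(-47.5) = -95.0 kcal/mol
(d) × 3: (3)·(-94.0) = -282.0 kcal/mol
(e) reversed and × 3 (reverse to put C5H12(l) on the reactant side; scale by 3 for the 3 C5H12(l)): (-3)·(-41.5) = +124.5 kcal/mol
Summing the manipulated equations, delta H = (2)·(-57.8) + (-3)·(-50.3) + (2)·(-47.5) + (3)·(-94.0) + (-3)·(-41.5) = -217.2 kcal/mol

delta H = -217.2 kcal/mol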